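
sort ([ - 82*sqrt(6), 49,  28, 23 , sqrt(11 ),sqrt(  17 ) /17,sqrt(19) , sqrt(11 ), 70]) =[ - 82  *sqrt( 6 ), sqrt (17 ) /17 , sqrt ( 11 ),sqrt( 11),sqrt( 19 ),23,28, 49, 70]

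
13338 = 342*39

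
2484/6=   414 = 414.00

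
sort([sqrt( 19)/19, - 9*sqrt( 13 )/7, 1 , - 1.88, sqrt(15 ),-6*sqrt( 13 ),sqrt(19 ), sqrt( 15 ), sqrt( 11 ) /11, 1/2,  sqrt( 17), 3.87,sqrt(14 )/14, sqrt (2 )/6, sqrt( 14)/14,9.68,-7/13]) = [ - 6*sqrt ( 13 ), - 9 *sqrt( 13)/7, - 1.88, - 7/13 , sqrt( 19)/19,sqrt ( 2)/6,sqrt( 14) /14, sqrt(14) /14,sqrt(11) /11 , 1/2,1 , 3.87, sqrt (15), sqrt( 15), sqrt( 17),sqrt( 19), 9.68 ]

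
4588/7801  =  4588/7801 = 0.59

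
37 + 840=877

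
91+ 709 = 800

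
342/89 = 3 + 75/89  =  3.84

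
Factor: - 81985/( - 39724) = 2^(-2)*5^1*19^1*863^1*9931^ ( - 1 )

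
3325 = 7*475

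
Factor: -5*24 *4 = - 480 =-2^5*3^1 * 5^1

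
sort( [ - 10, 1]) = [ - 10 , 1 ] 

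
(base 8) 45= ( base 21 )1G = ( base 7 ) 52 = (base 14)29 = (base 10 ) 37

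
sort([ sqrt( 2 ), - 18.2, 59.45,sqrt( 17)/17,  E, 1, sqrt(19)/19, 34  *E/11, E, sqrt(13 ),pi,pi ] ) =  [-18.2,sqrt(19 )/19, sqrt ( 17) /17,1, sqrt(2 ),E, E, pi,pi, sqrt( 13), 34*E/11, 59.45]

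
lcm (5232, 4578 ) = 36624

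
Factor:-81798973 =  - 2089^1*39157^1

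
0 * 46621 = 0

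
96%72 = 24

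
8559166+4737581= 13296747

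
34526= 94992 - 60466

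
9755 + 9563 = 19318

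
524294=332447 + 191847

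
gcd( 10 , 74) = 2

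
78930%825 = 555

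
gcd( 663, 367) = 1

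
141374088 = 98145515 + 43228573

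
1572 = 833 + 739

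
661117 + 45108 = 706225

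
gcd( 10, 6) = 2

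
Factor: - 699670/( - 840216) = 2^( - 2)*3^(-1)*5^1 * 13^( - 1 ) * 31^1 * 37^1*61^1*2693^(  -  1 )= 349835/420108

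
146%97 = 49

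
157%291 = 157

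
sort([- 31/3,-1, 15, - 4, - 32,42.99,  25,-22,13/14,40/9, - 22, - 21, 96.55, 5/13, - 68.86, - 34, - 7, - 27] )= [ - 68.86 , - 34, - 32, - 27, - 22, - 22, - 21, - 31/3, - 7, - 4, - 1,5/13, 13/14,40/9, 15,25, 42.99 , 96.55 ]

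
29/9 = 3 + 2/9 = 3.22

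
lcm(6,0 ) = 0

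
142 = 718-576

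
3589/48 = 74 + 37/48 = 74.77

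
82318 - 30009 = 52309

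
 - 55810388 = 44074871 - 99885259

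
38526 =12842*3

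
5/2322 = 5/2322=0.00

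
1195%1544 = 1195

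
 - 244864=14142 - 259006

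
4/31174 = 2/15587 = 0.00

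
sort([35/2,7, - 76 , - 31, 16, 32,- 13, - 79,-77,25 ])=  [-79, - 77, - 76, - 31,- 13,7,16,  35/2,25,32] 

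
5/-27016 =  - 5/27016 = - 0.00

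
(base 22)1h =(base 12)33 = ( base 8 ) 47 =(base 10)39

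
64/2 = 32 =32.00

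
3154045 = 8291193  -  5137148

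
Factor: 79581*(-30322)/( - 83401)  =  2^1*3^1*41^1*647^1*15161^1 * 83401^(-1) =2413055082/83401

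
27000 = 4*6750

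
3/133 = 3/133  =  0.02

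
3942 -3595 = 347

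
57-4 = 53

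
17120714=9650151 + 7470563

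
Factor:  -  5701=-5701^1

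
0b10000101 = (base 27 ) 4P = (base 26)53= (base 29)4H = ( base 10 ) 133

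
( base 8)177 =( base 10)127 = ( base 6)331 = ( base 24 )57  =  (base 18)71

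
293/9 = 32 + 5/9=32.56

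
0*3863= 0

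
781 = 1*781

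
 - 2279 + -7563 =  - 9842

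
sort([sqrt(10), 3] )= [ 3,sqrt(10)] 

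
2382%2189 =193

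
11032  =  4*2758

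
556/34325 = 556/34325=0.02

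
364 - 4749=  - 4385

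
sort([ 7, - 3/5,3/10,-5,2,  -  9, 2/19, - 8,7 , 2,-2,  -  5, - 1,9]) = [  -  9, - 8, - 5 , - 5,-2, -1 , - 3/5,2/19, 3/10, 2,2, 7, 7,9 ]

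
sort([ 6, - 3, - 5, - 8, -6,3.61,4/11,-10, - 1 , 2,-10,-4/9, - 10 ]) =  [ - 10,- 10, -10,-8, - 6,  -  5, - 3 , - 1,-4/9,4/11 , 2,3.61, 6] 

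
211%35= 1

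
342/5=68 + 2/5 = 68.40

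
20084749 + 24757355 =44842104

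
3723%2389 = 1334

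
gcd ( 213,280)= 1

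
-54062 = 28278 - 82340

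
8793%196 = 169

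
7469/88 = 679/8 = 84.88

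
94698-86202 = 8496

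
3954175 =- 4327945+8282120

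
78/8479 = 78/8479 = 0.01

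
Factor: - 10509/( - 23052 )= 2^( - 2 )*17^( - 1)  *  31^1  =  31/68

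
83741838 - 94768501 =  - 11026663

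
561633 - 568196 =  - 6563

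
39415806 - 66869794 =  - 27453988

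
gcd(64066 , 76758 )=2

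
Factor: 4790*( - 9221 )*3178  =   - 140367779020 = - 2^2*5^1*7^1 * 227^1*479^1*9221^1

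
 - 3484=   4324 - 7808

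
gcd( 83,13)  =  1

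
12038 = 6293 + 5745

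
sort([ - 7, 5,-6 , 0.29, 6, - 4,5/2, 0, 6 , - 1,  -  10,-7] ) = [ - 10, - 7 ,-7,  -  6, - 4, - 1,0, 0.29,5/2 , 5,6, 6]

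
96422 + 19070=115492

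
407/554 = 407/554 =0.73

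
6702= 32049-25347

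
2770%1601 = 1169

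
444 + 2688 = 3132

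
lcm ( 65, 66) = 4290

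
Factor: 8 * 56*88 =2^9 * 7^1*11^1  =  39424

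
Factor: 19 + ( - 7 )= 12 = 2^2*3^1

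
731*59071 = 43180901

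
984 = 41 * 24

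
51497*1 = 51497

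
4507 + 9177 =13684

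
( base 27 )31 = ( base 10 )82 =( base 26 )34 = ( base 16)52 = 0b1010010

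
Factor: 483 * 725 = 350175 = 3^1*5^2 *7^1*23^1*29^1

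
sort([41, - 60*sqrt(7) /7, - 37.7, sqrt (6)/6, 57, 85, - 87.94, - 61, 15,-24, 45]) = [ - 87.94 , - 61, - 37.7, - 24, - 60*sqrt(7) /7,sqrt ( 6)/6, 15, 41,45, 57 , 85 ]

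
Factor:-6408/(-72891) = 2^3*7^(-1)*13^(-1 )  =  8/91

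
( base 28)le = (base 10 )602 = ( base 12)422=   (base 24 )112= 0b1001011010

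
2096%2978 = 2096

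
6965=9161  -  2196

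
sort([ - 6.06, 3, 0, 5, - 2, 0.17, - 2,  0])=[  -  6.06, - 2, - 2, 0 , 0  ,  0.17, 3,5]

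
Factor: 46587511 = 46587511^1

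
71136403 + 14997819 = 86134222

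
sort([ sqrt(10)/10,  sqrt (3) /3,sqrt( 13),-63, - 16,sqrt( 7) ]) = [ - 63,-16, sqrt( 10 ) /10, sqrt ( 3)/3, sqrt( 7 ),sqrt(13 ) ]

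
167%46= 29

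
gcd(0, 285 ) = 285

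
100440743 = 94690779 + 5749964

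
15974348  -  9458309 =6516039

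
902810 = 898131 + 4679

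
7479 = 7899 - 420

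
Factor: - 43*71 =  - 3053 = - 43^1*71^1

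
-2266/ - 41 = 2266/41= 55.27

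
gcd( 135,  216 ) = 27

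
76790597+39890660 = 116681257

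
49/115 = 49/115 = 0.43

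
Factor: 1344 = 2^6*3^1*7^1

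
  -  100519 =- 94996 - 5523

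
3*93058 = 279174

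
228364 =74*3086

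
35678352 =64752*551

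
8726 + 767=9493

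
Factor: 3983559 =3^1*17^1*19^1 * 4111^1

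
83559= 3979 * 21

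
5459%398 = 285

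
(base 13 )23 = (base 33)t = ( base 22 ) 17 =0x1d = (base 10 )29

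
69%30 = 9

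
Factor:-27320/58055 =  - 8/17 = - 2^3 * 17^( - 1 ) 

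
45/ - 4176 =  - 1 +459/464 = - 0.01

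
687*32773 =22515051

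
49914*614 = 30647196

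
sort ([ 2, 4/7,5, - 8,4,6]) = [-8  ,  4/7, 2, 4,5,  6]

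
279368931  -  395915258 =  - 116546327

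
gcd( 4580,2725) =5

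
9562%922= 342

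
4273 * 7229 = 30889517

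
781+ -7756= -6975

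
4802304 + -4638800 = 163504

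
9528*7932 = 75576096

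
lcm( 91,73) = 6643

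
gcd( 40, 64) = 8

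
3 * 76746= 230238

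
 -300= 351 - 651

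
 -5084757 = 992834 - 6077591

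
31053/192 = 10351/64 = 161.73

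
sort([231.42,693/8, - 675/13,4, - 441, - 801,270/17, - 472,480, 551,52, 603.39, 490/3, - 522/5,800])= [ - 801, - 472, - 441, - 522/5,-675/13,4, 270/17, 52 , 693/8 , 490/3,231.42, 480, 551,603.39,800] 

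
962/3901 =962/3901= 0.25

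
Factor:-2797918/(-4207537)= 2^1* 31^(-1 )*167^1 * 8377^1 * 135727^( - 1)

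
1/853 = 1/853=0.00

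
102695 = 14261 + 88434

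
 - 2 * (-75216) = 150432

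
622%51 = 10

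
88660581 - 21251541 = 67409040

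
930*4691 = 4362630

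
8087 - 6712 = 1375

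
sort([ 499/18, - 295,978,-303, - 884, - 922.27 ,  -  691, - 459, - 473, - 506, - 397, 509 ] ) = [ - 922.27, - 884, - 691,-506, - 473,-459, - 397,-303 ,-295, 499/18,509,978 ] 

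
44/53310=22/26655 = 0.00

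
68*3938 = 267784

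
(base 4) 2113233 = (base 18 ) 1bh9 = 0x25EF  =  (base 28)can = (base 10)9711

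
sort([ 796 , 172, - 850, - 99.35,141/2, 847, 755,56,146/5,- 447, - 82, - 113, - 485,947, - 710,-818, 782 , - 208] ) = [ - 850, - 818,  -  710, - 485, - 447, - 208, - 113,  -  99.35, - 82, 146/5,56, 141/2,172, 755, 782,796,847,947] 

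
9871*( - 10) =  - 98710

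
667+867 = 1534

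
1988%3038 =1988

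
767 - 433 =334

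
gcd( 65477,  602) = 1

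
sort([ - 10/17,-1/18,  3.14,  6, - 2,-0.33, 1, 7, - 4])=[ - 4,-2, - 10/17, - 0.33, -1/18,1 , 3.14 , 6, 7] 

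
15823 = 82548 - 66725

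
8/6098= 4/3049 = 0.00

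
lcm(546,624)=4368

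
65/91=5/7= 0.71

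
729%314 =101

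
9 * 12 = 108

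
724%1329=724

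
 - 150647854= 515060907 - 665708761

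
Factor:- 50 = -2^1*5^2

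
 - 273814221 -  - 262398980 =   -  11415241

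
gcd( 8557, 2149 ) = 1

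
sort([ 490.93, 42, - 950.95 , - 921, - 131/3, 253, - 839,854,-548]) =[-950.95, - 921, - 839, - 548,-131/3,42,253,490.93 , 854 ]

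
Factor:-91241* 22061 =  - 13^1*23^1*1697^1*3967^1 = - 2012867701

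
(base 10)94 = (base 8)136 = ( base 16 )5e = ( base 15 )64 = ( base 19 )4i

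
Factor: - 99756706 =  - 2^1*7^1*53^1*134443^1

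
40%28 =12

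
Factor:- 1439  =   - 1439^1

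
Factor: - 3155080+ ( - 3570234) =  - 2^1*3362657^1 = - 6725314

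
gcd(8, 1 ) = 1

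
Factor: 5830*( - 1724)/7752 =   -  1256365/969 = - 3^( -1)*5^1*11^1*17^( - 1)*19^ ( - 1 ) * 53^1*431^1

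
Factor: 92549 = 19^1 *4871^1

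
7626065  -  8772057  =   - 1145992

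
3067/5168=3067/5168 = 0.59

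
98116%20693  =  15344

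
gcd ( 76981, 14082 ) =1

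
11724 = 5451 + 6273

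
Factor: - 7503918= - 2^1*3^1*1250653^1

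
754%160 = 114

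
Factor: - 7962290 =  - 2^1 * 5^1*7^1*17^1*6691^1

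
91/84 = 1+1/12 = 1.08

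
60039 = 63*953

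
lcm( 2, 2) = 2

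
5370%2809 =2561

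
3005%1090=825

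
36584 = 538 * 68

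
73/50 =73/50=1.46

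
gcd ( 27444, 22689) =3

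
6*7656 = 45936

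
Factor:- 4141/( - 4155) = 3^( - 1)*5^(  -  1 )*41^1*101^1*277^( - 1)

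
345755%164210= 17335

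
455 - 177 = 278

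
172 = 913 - 741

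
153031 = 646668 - 493637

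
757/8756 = 757/8756 = 0.09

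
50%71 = 50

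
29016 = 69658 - 40642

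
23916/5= 4783+1/5 = 4783.20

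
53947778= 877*61514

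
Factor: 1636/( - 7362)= - 2/9= - 2^1*3^( - 2)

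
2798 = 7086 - 4288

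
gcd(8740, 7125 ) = 95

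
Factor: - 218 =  - 2^1*109^1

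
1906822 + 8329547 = 10236369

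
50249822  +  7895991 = 58145813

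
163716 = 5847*28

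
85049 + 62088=147137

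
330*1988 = 656040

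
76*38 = 2888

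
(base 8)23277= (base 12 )58a7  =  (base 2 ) 10011010111111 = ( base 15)2e14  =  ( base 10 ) 9919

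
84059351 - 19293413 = 64765938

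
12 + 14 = 26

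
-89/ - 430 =89/430= 0.21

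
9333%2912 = 597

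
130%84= 46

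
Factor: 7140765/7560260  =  2^( - 2)*3^1*17^1*41^1 * 43^(-1) * 59^( - 1) *149^(-1)*683^1= 1428153/1512052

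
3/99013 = 3/99013 = 0.00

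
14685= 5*2937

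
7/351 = 7/351=0.02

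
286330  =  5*57266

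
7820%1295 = 50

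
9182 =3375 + 5807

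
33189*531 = 17623359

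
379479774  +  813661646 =1193141420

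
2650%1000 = 650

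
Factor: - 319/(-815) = 5^( - 1)*11^1*29^1*163^( - 1 ) 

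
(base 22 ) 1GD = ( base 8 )1521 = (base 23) 1dl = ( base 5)11344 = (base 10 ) 849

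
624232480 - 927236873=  - 303004393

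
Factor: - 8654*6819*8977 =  - 2^1*3^1 * 47^1*191^1*2273^1*4327^1 = - 529747366602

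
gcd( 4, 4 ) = 4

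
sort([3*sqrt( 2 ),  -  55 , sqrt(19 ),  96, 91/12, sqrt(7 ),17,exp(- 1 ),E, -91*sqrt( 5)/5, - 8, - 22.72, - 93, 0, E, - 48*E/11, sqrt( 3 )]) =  [ -93, - 55, - 91*sqrt( 5 )/5, - 22.72, - 48 *E/11,-8 , 0,exp( -1 ),sqrt(3 ) , sqrt ( 7 ), E, E,3*sqrt(2), sqrt( 19),91/12,  17  ,  96 ] 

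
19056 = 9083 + 9973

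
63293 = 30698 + 32595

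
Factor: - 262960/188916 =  - 2^2*3^ ( - 1 ) * 5^1*7^ ( - 1)*13^( - 1 ) *19^1 = - 380/273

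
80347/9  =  80347/9 = 8927.44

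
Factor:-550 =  - 2^1 * 5^2 * 11^1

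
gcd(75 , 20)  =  5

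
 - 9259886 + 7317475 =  - 1942411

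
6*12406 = 74436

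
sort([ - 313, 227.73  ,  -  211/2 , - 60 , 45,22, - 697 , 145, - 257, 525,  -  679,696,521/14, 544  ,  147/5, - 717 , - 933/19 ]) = [ - 717, - 697,-679 , - 313,-257,-211/2, - 60, - 933/19 , 22,147/5,521/14,  45, 145, 227.73, 525, 544,  696] 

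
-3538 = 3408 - 6946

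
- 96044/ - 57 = 96044/57 = 1684.98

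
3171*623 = 1975533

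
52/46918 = 26/23459 = 0.00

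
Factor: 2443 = 7^1 * 349^1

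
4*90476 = 361904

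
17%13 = 4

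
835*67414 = 56290690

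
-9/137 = - 1 + 128/137=- 0.07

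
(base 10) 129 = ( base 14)93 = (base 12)a9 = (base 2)10000001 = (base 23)5e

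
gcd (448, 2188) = 4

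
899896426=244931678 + 654964748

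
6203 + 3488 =9691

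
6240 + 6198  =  12438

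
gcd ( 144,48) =48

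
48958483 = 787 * 62209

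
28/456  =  7/114=0.06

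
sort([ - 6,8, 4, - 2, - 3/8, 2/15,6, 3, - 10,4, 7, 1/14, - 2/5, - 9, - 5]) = [ - 10, - 9, - 6, - 5, - 2, - 2/5,  -  3/8, 1/14 , 2/15, 3,4, 4, 6,7,8 ] 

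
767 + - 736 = 31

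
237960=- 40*( - 5949)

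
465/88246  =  465/88246= 0.01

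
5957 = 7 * 851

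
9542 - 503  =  9039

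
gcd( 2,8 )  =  2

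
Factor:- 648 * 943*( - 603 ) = 2^3*3^6*23^1* 41^1*67^1 = 368471592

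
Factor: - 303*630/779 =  - 2^1*3^3*5^1*7^1*19^( - 1)*41^( - 1)* 101^1 = - 190890/779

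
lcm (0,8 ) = 0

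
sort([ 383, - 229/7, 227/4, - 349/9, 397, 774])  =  [ - 349/9,-229/7,227/4, 383 , 397, 774]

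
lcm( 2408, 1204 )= 2408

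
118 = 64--54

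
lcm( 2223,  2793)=108927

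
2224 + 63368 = 65592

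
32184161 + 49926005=82110166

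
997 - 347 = 650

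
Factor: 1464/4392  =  1/3 = 3^(-1 )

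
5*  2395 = 11975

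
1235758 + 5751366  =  6987124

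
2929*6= 17574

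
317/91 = 317/91 = 3.48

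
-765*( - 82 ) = 62730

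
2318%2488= 2318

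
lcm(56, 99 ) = 5544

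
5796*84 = 486864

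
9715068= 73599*132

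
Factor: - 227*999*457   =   - 3^3*37^1*227^1*457^1 =- 103635261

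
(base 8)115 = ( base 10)77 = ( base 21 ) 3e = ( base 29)2j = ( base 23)38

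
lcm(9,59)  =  531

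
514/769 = 514/769 =0.67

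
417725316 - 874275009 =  - 456549693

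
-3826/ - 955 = 3826/955 =4.01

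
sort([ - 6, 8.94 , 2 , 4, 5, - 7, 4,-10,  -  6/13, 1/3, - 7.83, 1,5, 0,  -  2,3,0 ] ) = [ - 10 , - 7.83,  -  7, - 6,-2, - 6/13,0,  0, 1/3 , 1, 2, 3, 4, 4,5, 5,  8.94] 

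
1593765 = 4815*331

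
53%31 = 22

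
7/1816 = 7/1816 = 0.00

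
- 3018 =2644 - 5662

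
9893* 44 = 435292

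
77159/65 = 77159/65 = 1187.06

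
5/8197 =5/8197= 0.00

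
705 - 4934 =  - 4229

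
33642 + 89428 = 123070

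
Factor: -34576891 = -59^1*67^1 *8747^1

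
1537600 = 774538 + 763062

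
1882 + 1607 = 3489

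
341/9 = 37  +  8/9 = 37.89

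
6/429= 2/143 = 0.01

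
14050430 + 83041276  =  97091706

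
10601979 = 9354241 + 1247738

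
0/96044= 0 = 0.00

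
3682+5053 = 8735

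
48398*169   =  8179262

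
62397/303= 205+94/101  =  205.93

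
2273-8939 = -6666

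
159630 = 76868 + 82762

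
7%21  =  7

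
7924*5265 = 41719860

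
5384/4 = 1346 = 1346.00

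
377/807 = 377/807 = 0.47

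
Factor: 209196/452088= 149/322 = 2^(  -  1 )*7^ (-1 )*23^(-1 ) * 149^1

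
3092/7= 441 + 5/7 =441.71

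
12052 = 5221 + 6831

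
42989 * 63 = 2708307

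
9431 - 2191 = 7240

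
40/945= 8/189= 0.04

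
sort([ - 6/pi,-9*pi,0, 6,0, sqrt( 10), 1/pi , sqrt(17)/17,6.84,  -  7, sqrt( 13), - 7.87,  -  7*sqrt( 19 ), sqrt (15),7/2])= [ - 7 *sqrt( 19 ),-9*pi, - 7.87, - 7 ,-6/pi,0, 0, sqrt(17)/17, 1/pi, sqrt(10),7/2, sqrt(13 ), sqrt ( 15 ),  6,6.84 ]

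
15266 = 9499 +5767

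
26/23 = 26/23= 1.13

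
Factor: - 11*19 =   -  11^1*19^1= - 209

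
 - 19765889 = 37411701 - 57177590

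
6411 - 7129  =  -718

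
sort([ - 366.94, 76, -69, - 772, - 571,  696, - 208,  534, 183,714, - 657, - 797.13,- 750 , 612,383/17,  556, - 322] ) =[-797.13, - 772, - 750, - 657, - 571, - 366.94 , - 322, - 208, - 69,383/17,76,183,534, 556,  612, 696, 714 ]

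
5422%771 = 25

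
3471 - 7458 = -3987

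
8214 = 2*4107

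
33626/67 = 33626/67= 501.88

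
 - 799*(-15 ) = 11985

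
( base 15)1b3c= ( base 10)5907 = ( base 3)22002210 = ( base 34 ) 53p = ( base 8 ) 13423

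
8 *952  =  7616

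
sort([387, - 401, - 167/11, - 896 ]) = [ - 896  , - 401 ,-167/11, 387]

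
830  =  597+233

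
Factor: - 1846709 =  - 751^1*2459^1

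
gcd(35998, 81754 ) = 82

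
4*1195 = 4780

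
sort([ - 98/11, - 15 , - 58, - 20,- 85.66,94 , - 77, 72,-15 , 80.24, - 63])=[ - 85.66 , - 77, - 63 , - 58, - 20, - 15, - 15, - 98/11,72, 80.24,  94]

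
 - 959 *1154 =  - 1106686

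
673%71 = 34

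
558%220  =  118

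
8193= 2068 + 6125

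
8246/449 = 8246/449 = 18.37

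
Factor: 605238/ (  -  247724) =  - 2^( - 1)*3^1 * 17^( - 1) * 149^1*677^1*3643^( - 1) = -302619/123862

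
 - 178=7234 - 7412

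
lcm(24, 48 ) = 48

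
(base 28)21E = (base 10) 1610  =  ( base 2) 11001001010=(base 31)1kt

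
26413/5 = 26413/5=5282.60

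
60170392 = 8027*7496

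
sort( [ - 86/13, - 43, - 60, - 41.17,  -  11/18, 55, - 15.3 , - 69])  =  [ - 69 , - 60, - 43, - 41.17,-15.3,- 86/13 , - 11/18,  55 ] 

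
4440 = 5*888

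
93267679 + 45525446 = 138793125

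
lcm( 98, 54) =2646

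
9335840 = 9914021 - 578181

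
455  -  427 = 28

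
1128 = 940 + 188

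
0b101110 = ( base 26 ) 1K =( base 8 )56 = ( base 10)46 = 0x2E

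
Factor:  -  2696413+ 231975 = -2464438 = - 2^1*31^1 *39749^1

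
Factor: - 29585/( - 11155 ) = 23^( - 1 )*61^1 = 61/23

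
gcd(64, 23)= 1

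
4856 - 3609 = 1247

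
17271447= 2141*8067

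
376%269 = 107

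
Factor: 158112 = 2^5*3^4 * 61^1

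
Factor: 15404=2^2*3851^1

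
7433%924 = 41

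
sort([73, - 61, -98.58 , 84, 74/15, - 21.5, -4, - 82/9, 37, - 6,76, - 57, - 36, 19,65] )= [ - 98.58, - 61 ,-57, - 36,- 21.5,  -  82/9 , - 6, - 4,74/15 , 19,37, 65,73,76,84]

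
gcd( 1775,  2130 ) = 355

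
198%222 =198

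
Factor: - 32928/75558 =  - 112/257 = - 2^4*7^1*257^(  -  1)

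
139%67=5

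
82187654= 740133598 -657945944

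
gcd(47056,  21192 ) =8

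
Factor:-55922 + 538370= 482448=2^4*3^1*19^1*23^2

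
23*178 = 4094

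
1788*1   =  1788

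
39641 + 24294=63935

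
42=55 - 13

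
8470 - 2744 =5726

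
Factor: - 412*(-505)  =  2^2*5^1*101^1* 103^1 = 208060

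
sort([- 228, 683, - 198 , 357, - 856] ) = [ - 856, - 228,-198, 357, 683] 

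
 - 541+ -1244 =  - 1785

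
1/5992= 1/5992 =0.00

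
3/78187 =3/78187  =  0.00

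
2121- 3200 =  - 1079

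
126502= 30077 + 96425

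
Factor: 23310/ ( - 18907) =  - 90/73 = -  2^1*3^2*5^1 * 73^( - 1)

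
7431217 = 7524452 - 93235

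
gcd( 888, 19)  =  1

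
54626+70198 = 124824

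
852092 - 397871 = 454221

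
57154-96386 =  - 39232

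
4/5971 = 4/5971 =0.00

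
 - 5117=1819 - 6936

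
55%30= 25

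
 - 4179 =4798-8977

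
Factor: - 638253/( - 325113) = 693/353 = 3^2*7^1 * 11^1*353^( - 1)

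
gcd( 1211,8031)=1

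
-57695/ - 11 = 5245/1  =  5245.00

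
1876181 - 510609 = 1365572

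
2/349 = 2/349 = 0.01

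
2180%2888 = 2180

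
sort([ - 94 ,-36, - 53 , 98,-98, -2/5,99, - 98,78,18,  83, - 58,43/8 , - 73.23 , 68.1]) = [ - 98,-98,-94, -73.23, - 58 , -53,  -  36,- 2/5, 43/8,18,  68.1,  78,  83,98,99]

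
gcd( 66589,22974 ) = 1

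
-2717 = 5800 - 8517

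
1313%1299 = 14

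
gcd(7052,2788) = 164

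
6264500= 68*92125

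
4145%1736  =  673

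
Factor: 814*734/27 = 597476/27 = 2^2* 3^( - 3) * 11^1 *37^1*367^1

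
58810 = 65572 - 6762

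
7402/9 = 7402/9= 822.44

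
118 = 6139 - 6021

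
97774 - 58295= 39479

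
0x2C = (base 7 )62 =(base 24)1k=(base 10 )44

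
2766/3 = 922 = 922.00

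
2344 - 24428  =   - 22084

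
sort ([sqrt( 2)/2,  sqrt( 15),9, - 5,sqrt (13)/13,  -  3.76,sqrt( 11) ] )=[-5,  -  3.76,sqrt(13) /13, sqrt(2) /2,sqrt(11),sqrt (15 ), 9]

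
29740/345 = 5948/69 = 86.20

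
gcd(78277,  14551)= 1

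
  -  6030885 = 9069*( - 665)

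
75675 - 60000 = 15675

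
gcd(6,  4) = 2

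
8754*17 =148818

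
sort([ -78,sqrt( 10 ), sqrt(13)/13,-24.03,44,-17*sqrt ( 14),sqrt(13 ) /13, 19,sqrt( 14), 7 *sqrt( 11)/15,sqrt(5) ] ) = [ - 78, - 17*sqrt( 14), - 24.03 , sqrt(13)/13, sqrt(13 )/13,7* sqrt (11 )/15, sqrt(5 ),sqrt(10 ),sqrt(14),19,44 ]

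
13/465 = 13/465 = 0.03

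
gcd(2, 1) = 1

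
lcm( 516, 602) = 3612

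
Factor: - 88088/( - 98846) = 2^2*7^1 * 11^1 * 13^1*4493^( - 1) = 4004/4493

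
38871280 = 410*94808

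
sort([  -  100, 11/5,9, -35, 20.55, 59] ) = [ - 100,-35, 11/5, 9,  20.55, 59 ] 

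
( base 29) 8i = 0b11111010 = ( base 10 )250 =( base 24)AA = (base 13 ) 163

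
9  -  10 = - 1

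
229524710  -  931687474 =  - 702162764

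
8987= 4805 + 4182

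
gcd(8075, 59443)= 1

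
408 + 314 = 722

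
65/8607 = 65/8607= 0.01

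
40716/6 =6786 = 6786.00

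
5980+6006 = 11986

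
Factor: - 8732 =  - 2^2 * 37^1*59^1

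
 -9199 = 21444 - 30643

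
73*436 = 31828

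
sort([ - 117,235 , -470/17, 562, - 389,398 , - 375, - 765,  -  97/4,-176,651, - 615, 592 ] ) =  [ - 765, - 615,-389, - 375, - 176, - 117,  -  470/17, - 97/4,235,398, 562,  592 , 651]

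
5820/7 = 5820/7 = 831.43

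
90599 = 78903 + 11696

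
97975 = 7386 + 90589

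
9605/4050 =2 + 301/810 = 2.37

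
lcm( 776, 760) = 73720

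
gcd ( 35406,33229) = 7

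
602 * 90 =54180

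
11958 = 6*1993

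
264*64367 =16992888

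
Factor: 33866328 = 2^3*3^1 * 41^1 *127^1*271^1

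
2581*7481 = 19308461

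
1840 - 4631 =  - 2791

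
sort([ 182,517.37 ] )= [ 182, 517.37 ]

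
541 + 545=1086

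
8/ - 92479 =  - 1+92471/92479 = -0.00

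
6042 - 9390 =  - 3348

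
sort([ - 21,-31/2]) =[ - 21, - 31/2]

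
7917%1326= 1287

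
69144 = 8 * 8643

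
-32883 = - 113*291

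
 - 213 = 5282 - 5495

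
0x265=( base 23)13F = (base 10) 613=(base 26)NF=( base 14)31B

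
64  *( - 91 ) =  - 5824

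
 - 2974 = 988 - 3962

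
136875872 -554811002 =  - 417935130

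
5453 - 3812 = 1641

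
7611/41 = 7611/41=185.63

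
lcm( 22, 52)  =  572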